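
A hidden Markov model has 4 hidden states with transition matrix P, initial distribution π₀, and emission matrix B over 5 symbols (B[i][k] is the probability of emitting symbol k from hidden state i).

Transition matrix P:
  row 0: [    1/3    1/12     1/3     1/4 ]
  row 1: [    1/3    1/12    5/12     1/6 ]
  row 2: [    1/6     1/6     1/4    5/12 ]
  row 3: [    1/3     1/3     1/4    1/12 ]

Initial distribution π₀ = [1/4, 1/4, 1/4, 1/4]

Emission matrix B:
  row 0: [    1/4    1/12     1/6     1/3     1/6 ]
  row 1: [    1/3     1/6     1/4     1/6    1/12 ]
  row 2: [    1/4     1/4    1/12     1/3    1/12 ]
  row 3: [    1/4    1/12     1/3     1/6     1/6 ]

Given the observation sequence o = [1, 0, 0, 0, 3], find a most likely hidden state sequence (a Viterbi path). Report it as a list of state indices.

path = [1, 2, 3, 1, 2]

t=0: δ = [2.083e-02, 4.167e-02, 6.250e-02, 2.083e-02]  (obs o_0=1)
t=1: δ = [3.472e-03, 3.472e-03, 4.340e-03, 6.510e-03]  ψ = [1, 2, 1, 2]  (obs o_1=0)
t=2: δ = [5.425e-04, 7.234e-04, 4.069e-04, 4.521e-04]  ψ = [3, 3, 3, 2]  (obs o_2=0)
t=3: δ = [6.028e-05, 5.023e-05, 7.535e-05, 4.239e-05]  ψ = [1, 3, 1, 2]  (obs o_3=0)
t=4: δ = [6.698e-06, 2.355e-06, 6.977e-06, 5.233e-06]  ψ = [0, 3, 1, 2]  (obs o_4=3)
backtrack: best end state = 2; path = [1, 2, 3, 1, 2]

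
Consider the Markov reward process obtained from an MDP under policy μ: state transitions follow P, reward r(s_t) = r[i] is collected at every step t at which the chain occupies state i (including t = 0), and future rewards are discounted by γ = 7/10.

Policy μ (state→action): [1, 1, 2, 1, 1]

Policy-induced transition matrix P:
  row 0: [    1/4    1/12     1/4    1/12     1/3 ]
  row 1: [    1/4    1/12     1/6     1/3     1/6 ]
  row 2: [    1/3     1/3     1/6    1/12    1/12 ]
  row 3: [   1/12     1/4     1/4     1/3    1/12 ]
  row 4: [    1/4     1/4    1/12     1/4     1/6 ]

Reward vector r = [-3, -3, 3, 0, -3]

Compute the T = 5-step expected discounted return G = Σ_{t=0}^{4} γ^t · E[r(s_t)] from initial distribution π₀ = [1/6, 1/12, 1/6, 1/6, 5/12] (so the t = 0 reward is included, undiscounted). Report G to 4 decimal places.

t=0: π = [0.1667, 0.0833, 0.1667, 0.1667, 0.4167], E[r] = -1.5000, γ^t·E[r] = -1.500000, running G = -1.500000
t=1: π = [0.2361, 0.2222, 0.1597, 0.2153, 0.1667], E[r] = -1.3958, γ^t·E[r] = -0.977083, running G = -2.477083
t=2: π = [0.2274, 0.1869, 0.1904, 0.2205, 0.1748], E[r] = -1.1962, γ^t·E[r] = -0.586128, running G = -3.063212
t=3: π = [0.2291, 0.1968, 0.1894, 0.2143, 0.1703], E[r] = -1.2205, γ^t·E[r] = -0.418627, running G = -3.481839
t=4: π = [0.2301, 0.1948, 0.1894, 0.2145, 0.1712], E[r] = -1.2199, γ^t·E[r] = -0.292908, running G = -3.774747

G = -3.7747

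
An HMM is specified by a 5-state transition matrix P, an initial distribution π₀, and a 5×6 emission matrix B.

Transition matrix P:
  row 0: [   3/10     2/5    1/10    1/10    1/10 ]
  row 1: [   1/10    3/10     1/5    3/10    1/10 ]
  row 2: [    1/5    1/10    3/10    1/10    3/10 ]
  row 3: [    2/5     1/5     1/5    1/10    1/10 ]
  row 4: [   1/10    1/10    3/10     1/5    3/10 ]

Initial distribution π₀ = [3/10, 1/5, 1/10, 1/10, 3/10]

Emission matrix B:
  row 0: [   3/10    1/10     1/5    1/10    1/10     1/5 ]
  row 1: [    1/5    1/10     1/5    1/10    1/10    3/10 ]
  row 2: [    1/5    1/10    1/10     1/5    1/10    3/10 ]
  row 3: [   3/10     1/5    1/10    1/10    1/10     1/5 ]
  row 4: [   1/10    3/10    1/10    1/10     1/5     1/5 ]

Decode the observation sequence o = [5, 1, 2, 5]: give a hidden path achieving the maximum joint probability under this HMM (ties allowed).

path = [1, 3, 0, 1]

t=0: δ = [6.000e-02, 6.000e-02, 3.000e-02, 2.000e-02, 6.000e-02]  (obs o_0=5)
t=1: δ = [1.800e-03, 2.400e-03, 1.800e-03, 3.600e-03, 5.400e-03]  ψ = [0, 0, 4, 1, 4]  (obs o_1=1)
t=2: δ = [2.880e-04, 1.440e-04, 1.620e-04, 1.080e-04, 1.620e-04]  ψ = [3, 0, 4, 4, 4]  (obs o_2=2)
t=3: δ = [1.728e-05, 3.456e-05, 1.458e-05, 8.640e-06, 9.720e-06]  ψ = [0, 0, 2, 1, 2]  (obs o_3=5)
backtrack: best end state = 1; path = [1, 3, 0, 1]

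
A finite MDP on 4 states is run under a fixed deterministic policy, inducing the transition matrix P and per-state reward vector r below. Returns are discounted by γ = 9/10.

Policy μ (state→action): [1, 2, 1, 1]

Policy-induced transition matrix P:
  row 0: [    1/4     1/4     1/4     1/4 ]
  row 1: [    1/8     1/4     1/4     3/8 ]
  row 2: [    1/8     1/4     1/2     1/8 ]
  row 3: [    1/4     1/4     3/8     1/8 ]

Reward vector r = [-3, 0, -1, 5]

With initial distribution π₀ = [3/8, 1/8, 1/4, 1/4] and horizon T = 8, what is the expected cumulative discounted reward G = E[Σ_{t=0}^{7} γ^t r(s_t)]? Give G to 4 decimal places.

G = 0.5492

t=0: π = [0.3750, 0.1250, 0.2500, 0.2500], E[r] = -0.1250, γ^t·E[r] = -0.125000, running G = -0.125000
t=1: π = [0.2031, 0.2500, 0.3438, 0.2031], E[r] = 0.0625, γ^t·E[r] = 0.056250, running G = -0.068750
t=2: π = [0.1758, 0.2500, 0.3613, 0.2129], E[r] = 0.1758, γ^t·E[r] = 0.142383, running G = 0.073633
t=3: π = [0.1736, 0.2500, 0.3669, 0.2095], E[r] = 0.1597, γ^t·E[r] = 0.116398, running G = 0.190031
t=4: π = [0.1729, 0.2500, 0.3679, 0.2092], E[r] = 0.1594, γ^t·E[r] = 0.104598, running G = 0.294629
t=5: π = [0.1728, 0.2500, 0.3681, 0.2091], E[r] = 0.1591, γ^t·E[r] = 0.093971, running G = 0.388600
t=6: π = [0.1727, 0.2500, 0.3682, 0.2091], E[r] = 0.1591, γ^t·E[r] = 0.084554, running G = 0.473154
t=7: π = [0.1727, 0.2500, 0.3682, 0.2091], E[r] = 0.1591, γ^t·E[r] = 0.076094, running G = 0.549248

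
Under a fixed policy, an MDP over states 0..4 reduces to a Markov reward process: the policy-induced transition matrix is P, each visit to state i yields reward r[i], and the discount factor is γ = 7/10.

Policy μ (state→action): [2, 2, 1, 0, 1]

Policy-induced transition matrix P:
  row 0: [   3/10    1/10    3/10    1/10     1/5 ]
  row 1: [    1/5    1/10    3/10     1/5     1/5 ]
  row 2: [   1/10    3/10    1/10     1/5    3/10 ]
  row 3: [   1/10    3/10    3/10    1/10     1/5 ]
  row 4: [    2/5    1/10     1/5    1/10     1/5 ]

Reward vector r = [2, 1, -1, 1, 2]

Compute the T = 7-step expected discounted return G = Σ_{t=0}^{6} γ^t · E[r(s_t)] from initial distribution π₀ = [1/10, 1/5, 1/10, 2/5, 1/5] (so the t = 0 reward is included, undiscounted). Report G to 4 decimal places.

G = 3.0707

t=0: π = [0.1000, 0.2000, 0.1000, 0.4000, 0.2000], E[r] = 1.1000, γ^t·E[r] = 1.100000, running G = 1.100000
t=1: π = [0.2000, 0.2000, 0.2600, 0.1300, 0.2100], E[r] = 0.8900, γ^t·E[r] = 0.623000, running G = 1.723000
t=2: π = [0.2230, 0.1780, 0.2270, 0.1460, 0.2260], E[r] = 0.9950, γ^t·E[r] = 0.487550, running G = 2.210550
t=3: π = [0.2302, 0.1746, 0.2320, 0.1405, 0.2227], E[r] = 0.9889, γ^t·E[r] = 0.339193, running G = 2.549743
t=4: π = [0.2303, 0.1745, 0.2313, 0.1407, 0.2232], E[r] = 0.9909, γ^t·E[r] = 0.237903, running G = 2.787646
t=5: π = [0.2305, 0.1744, 0.2314, 0.1406, 0.2231], E[r] = 0.9908, γ^t·E[r] = 0.166520, running G = 2.954166
t=6: π = [0.2305, 0.1744, 0.2314, 0.1406, 0.2231], E[r] = 0.9908, γ^t·E[r] = 0.116568, running G = 3.070733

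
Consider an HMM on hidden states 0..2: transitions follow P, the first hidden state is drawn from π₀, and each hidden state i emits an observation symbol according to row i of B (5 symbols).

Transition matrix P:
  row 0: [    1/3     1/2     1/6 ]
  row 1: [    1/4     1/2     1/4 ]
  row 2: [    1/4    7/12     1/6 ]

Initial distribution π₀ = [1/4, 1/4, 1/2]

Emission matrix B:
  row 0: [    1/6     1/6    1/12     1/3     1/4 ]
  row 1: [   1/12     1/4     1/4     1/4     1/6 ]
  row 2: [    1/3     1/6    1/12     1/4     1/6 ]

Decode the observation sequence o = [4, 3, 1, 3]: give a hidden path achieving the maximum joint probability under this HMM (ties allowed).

t=0: δ = [6.250e-02, 4.167e-02, 8.333e-02]  (obs o_0=4)
t=1: δ = [6.944e-03, 1.215e-02, 3.472e-03]  ψ = [0, 2, 2]  (obs o_1=3)
t=2: δ = [5.064e-04, 1.519e-03, 5.064e-04]  ψ = [1, 1, 1]  (obs o_2=1)
t=3: δ = [1.266e-04, 1.899e-04, 9.494e-05]  ψ = [1, 1, 1]  (obs o_3=3)
backtrack: best end state = 1; path = [2, 1, 1, 1]

path = [2, 1, 1, 1]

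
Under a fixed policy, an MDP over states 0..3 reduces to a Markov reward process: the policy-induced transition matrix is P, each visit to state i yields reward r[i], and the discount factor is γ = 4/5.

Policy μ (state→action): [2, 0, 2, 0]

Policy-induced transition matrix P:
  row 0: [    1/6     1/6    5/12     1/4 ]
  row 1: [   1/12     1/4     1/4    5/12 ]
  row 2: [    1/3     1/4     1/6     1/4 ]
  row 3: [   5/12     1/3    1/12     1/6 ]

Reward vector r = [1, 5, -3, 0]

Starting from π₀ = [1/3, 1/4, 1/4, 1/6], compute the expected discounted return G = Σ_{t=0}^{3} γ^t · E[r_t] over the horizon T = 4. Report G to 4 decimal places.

t=0: π = [0.3333, 0.2500, 0.2500, 0.1667], E[r] = 0.8333, γ^t·E[r] = 0.833333, running G = 0.833333
t=1: π = [0.2292, 0.2361, 0.2569, 0.2778], E[r] = 0.6389, γ^t·E[r] = 0.511111, running G = 1.344444
t=2: π = [0.2593, 0.2541, 0.2205, 0.2662], E[r] = 0.8681, γ^t·E[r] = 0.555556, running G = 1.900000
t=3: π = [0.2488, 0.2506, 0.2305, 0.2702], E[r] = 0.8103, γ^t·E[r] = 0.414864, running G = 2.314864

G = 2.3149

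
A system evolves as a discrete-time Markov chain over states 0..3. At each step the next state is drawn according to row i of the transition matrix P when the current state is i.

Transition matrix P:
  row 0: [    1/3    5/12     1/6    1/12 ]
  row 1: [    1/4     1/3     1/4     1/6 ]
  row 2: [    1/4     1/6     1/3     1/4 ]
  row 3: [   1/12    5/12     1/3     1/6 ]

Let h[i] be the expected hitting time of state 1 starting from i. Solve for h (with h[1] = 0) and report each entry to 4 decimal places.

h = [2.7773, 0.0000, 3.6419, 2.9345]

First-step conditioning: h[1] = 0; for i ≠ 1, h[i] = 1 + Σ_k P[i][k]·h[k].
  h[0] = 1 + 1/3·h[0] + 1/6·h[2] + 1/12·h[3]
  h[2] = 1 + 1/4·h[0] + 1/3·h[2] + 1/4·h[3]
  h[3] = 1 + 1/12·h[0] + 1/3·h[2] + 1/6·h[3]
Solving the 3×3 linear system over states ≠ 1 gives exactly h = [636/229, 0, 834/229, 672/229] (h[1] = 0 is the target).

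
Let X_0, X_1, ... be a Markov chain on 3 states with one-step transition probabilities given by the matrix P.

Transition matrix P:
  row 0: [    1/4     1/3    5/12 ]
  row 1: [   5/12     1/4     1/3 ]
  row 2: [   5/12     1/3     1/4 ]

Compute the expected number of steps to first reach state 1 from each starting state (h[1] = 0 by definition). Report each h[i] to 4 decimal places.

h = [3.0000, 0.0000, 3.0000]

First-step conditioning: h[1] = 0; for i ≠ 1, h[i] = 1 + Σ_k P[i][k]·h[k].
  h[0] = 1 + 1/4·h[0] + 5/12·h[2]
  h[2] = 1 + 5/12·h[0] + 1/4·h[2]
Solving the 2×2 linear system over states ≠ 1 gives exactly h = [3, 0, 3] (h[1] = 0 is the target).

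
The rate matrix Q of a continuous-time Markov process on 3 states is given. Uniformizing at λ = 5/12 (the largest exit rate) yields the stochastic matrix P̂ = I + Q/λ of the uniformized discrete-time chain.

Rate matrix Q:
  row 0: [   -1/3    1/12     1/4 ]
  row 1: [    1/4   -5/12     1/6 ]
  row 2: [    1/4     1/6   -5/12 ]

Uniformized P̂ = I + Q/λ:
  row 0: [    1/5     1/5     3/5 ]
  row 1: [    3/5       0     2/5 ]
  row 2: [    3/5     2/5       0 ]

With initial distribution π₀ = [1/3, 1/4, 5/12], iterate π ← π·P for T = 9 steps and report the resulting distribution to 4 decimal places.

π = [0.4286, 0.2246, 0.3468]

t=0: π = [0.3333, 0.2500, 0.4167]
t=1: π = [0.4667, 0.2333, 0.3000]
t=2: π = [0.4133, 0.2133, 0.3733]
t=3: π = [0.4347, 0.2320, 0.3333]
t=4: π = [0.4261, 0.2203, 0.3536]
t=5: π = [0.4295, 0.2267, 0.3438]
t=6: π = [0.4282, 0.2234, 0.3484]
t=7: π = [0.4287, 0.2250, 0.3463]
t=8: π = [0.4285, 0.2243, 0.3472]
t=9: π = [0.4286, 0.2246, 0.3468]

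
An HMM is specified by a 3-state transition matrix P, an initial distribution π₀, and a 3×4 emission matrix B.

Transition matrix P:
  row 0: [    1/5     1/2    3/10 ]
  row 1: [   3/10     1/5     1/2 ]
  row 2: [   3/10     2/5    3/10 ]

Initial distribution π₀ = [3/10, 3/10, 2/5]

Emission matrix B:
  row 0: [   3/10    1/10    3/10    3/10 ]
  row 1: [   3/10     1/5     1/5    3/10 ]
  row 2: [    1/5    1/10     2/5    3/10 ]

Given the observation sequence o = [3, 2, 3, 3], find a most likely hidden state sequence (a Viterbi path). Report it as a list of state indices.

path = [1, 2, 1, 2]

t=0: δ = [9.000e-02, 9.000e-02, 1.200e-01]  (obs o_0=3)
t=1: δ = [1.080e-02, 9.600e-03, 1.800e-02]  ψ = [2, 2, 1]  (obs o_1=2)
t=2: δ = [1.620e-03, 2.160e-03, 1.620e-03]  ψ = [2, 2, 2]  (obs o_2=3)
t=3: δ = [1.944e-04, 2.430e-04, 3.240e-04]  ψ = [1, 0, 1]  (obs o_3=3)
backtrack: best end state = 2; path = [1, 2, 1, 2]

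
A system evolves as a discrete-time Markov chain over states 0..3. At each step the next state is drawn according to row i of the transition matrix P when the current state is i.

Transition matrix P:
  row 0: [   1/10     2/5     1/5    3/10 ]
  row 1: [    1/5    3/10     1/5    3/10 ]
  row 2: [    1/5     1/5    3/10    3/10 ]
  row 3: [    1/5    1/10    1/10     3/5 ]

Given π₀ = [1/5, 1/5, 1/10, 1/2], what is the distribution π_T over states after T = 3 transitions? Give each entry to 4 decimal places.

t=0: π = [0.2000, 0.2000, 0.1000, 0.5000]
t=1: π = [0.1800, 0.2100, 0.1600, 0.4500]
t=2: π = [0.1820, 0.2120, 0.1710, 0.4350]
t=3: π = [0.1818, 0.2141, 0.1736, 0.4305]

π = [0.1818, 0.2141, 0.1736, 0.4305]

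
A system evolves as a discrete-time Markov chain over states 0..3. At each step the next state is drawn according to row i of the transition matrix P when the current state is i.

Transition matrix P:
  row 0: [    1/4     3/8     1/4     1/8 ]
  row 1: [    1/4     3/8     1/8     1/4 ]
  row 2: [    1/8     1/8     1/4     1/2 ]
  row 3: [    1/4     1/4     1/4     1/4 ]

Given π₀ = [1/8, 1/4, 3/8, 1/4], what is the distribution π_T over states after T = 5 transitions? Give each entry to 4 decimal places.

t=0: π = [0.1250, 0.2500, 0.3750, 0.2500]
t=1: π = [0.2031, 0.2500, 0.2188, 0.3281]
t=2: π = [0.2227, 0.2793, 0.2188, 0.2793]
t=3: π = [0.2227, 0.2854, 0.2151, 0.2769]
t=4: π = [0.2231, 0.2866, 0.2143, 0.2759]
t=5: π = [0.2232, 0.2869, 0.2142, 0.2757]

π = [0.2232, 0.2869, 0.2142, 0.2757]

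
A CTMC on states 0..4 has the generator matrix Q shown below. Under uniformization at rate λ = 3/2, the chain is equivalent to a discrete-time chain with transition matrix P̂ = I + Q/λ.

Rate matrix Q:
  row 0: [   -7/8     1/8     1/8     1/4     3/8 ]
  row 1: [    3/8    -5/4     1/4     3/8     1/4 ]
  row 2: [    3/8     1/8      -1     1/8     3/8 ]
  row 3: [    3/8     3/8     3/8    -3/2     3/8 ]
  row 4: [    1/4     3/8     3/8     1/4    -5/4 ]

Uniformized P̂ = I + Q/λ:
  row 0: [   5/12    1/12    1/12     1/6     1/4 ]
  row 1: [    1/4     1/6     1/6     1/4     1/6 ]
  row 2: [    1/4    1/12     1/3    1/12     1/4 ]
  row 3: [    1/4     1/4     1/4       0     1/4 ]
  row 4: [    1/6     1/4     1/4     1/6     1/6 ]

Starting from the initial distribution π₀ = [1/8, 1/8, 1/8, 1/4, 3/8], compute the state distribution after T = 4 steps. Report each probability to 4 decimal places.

π = [0.2780, 0.1559, 0.2082, 0.1392, 0.2187]

t=0: π = [0.1250, 0.1250, 0.1250, 0.2500, 0.3750]
t=1: π = [0.2396, 0.1979, 0.2292, 0.1250, 0.2083]
t=2: π = [0.2726, 0.1554, 0.2127, 0.1432, 0.2161]
t=3: π = [0.2774, 0.1562, 0.2093, 0.1380, 0.2190]
t=4: π = [0.2780, 0.1559, 0.2082, 0.1392, 0.2187]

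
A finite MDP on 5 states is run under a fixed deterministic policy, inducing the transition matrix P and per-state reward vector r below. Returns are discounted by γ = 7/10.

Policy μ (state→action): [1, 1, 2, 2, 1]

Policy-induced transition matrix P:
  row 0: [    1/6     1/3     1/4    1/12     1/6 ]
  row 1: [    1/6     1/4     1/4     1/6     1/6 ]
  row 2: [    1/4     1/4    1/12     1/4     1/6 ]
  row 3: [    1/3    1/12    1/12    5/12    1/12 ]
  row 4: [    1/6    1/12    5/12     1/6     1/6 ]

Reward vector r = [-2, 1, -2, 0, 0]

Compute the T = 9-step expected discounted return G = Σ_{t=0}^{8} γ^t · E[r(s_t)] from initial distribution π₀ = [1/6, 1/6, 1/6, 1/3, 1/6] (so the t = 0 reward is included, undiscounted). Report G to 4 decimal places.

t=0: π = [0.1667, 0.1667, 0.1667, 0.3333, 0.1667], E[r] = -0.5000, γ^t·E[r] = -0.500000, running G = -0.500000
t=1: π = [0.2361, 0.1806, 0.1944, 0.2500, 0.1389], E[r] = -0.6806, γ^t·E[r] = -0.476389, running G = -0.976389
t=2: π = [0.2245, 0.2049, 0.1991, 0.2257, 0.1458], E[r] = -0.6424, γ^t·E[r] = -0.314757, running G = -1.291146
t=3: π = [0.2209, 0.2068, 0.2035, 0.2210, 0.1479], E[r] = -0.6420, γ^t·E[r] = -0.220198, running G = -1.511343
t=4: π = [0.2205, 0.2069, 0.2039, 0.2205, 0.1483], E[r] = -0.6418, γ^t·E[r] = -0.154088, running G = -1.665431
t=5: π = [0.2204, 0.2069, 0.2040, 0.2204, 0.1483], E[r] = -0.6418, γ^t·E[r] = -0.107876, running G = -1.773307
t=6: π = [0.2204, 0.2069, 0.2040, 0.2204, 0.1483], E[r] = -0.6419, γ^t·E[r] = -0.075513, running G = -1.848820
t=7: π = [0.2204, 0.2069, 0.2040, 0.2204, 0.1483], E[r] = -0.6419, γ^t·E[r] = -0.052859, running G = -1.901679
t=8: π = [0.2204, 0.2069, 0.2040, 0.2204, 0.1483], E[r] = -0.6419, γ^t·E[r] = -0.037002, running G = -1.938681

G = -1.9387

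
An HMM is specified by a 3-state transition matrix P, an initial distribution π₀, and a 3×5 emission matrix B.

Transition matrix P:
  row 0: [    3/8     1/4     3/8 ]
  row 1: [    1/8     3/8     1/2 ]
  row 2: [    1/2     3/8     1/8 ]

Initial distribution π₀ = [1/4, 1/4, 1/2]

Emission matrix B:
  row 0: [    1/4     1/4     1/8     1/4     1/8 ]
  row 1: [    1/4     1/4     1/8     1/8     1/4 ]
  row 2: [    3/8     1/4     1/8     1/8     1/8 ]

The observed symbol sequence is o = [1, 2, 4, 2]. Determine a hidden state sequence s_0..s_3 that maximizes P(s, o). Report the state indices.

path = [2, 1, 1, 2]

t=0: δ = [6.250e-02, 6.250e-02, 1.250e-01]  (obs o_0=1)
t=1: δ = [7.812e-03, 5.859e-03, 3.906e-03]  ψ = [2, 2, 1]  (obs o_1=2)
t=2: δ = [3.662e-04, 5.493e-04, 3.662e-04]  ψ = [0, 1, 0]  (obs o_2=4)
t=3: δ = [2.289e-05, 2.575e-05, 3.433e-05]  ψ = [2, 1, 1]  (obs o_3=2)
backtrack: best end state = 2; path = [2, 1, 1, 2]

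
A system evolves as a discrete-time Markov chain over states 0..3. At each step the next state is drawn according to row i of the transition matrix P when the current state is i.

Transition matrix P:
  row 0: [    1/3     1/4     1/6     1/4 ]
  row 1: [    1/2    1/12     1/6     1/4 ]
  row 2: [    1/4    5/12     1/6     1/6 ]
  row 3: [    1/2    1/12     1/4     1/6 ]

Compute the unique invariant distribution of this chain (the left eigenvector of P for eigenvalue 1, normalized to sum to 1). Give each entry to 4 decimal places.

Balance equations π_j = Σ_i π_i·P[i][j]:
  π_0 = 1/3·π_0 + 1/2·π_1 + 1/4·π_2 + 1/2·π_3
  π_1 = 1/4·π_0 + 1/12·π_1 + 5/12·π_2 + 1/12·π_3
  π_2 = 1/6·π_0 + 1/6·π_1 + 1/6·π_2 + 1/4·π_3
  normalize: π_0 + π_1 + π_2 + π_3 = 1
Solving the linear system gives exactly π = [855/2198, 461/2198, 29/157, 34/157].

π = [0.3890, 0.2097, 0.1847, 0.2166]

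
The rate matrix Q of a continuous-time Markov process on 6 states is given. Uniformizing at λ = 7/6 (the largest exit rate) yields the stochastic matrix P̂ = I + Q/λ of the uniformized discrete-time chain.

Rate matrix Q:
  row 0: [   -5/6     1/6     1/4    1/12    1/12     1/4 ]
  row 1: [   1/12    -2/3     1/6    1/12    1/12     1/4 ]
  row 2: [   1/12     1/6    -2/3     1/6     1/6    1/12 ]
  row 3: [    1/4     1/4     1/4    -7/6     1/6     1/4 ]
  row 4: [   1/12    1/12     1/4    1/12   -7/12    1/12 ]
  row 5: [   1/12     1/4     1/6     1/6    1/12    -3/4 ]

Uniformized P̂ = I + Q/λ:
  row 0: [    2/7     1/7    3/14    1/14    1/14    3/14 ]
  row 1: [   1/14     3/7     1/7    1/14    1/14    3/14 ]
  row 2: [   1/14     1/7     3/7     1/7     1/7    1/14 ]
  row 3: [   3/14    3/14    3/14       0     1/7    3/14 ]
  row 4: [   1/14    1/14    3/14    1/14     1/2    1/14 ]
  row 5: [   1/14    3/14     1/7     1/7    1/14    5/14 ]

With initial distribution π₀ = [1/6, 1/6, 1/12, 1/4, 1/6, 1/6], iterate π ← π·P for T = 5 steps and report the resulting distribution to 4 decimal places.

π = [0.1082, 0.2114, 0.2367, 0.0947, 0.1660, 0.1831]

t=0: π = [0.1667, 0.1667, 0.0833, 0.2500, 0.1667, 0.1667]
t=1: π = [0.1429, 0.2083, 0.2083, 0.0714, 0.1667, 0.2024]
t=2: π = [0.1122, 0.2100, 0.2296, 0.0957, 0.1628, 0.1896]
t=3: π = [0.1091, 0.2116, 0.2349, 0.0945, 0.1644, 0.1853]
t=4: π = [0.1083, 0.2116, 0.2363, 0.0947, 0.1654, 0.1837]
t=5: π = [0.1082, 0.2114, 0.2367, 0.0947, 0.1660, 0.1831]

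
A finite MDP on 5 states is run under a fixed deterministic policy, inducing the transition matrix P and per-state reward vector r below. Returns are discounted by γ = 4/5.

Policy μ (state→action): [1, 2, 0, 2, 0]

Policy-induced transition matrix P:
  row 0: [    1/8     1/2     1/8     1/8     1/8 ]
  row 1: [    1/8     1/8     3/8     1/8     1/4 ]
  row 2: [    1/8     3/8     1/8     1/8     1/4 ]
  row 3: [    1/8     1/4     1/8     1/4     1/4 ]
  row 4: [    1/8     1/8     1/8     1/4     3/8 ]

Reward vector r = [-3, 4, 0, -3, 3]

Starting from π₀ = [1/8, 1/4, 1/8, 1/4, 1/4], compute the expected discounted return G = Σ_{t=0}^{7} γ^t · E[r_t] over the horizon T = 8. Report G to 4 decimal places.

t=0: π = [0.1250, 0.2500, 0.1250, 0.2500, 0.2500], E[r] = 0.6250, γ^t·E[r] = 0.625000, running G = 0.625000
t=1: π = [0.1250, 0.2344, 0.1875, 0.1875, 0.2656], E[r] = 0.7969, γ^t·E[r] = 0.637500, running G = 1.262500
t=2: π = [0.1250, 0.2422, 0.1836, 0.1816, 0.2676], E[r] = 0.8516, γ^t·E[r] = 0.545000, running G = 1.807500
t=3: π = [0.1250, 0.2405, 0.1855, 0.1812, 0.2678], E[r] = 0.8469, γ^t·E[r] = 0.433625, running G = 2.241125
t=4: π = [0.1250, 0.2409, 0.1851, 0.1811, 0.2679], E[r] = 0.8488, γ^t·E[r] = 0.347675, running G = 2.588800
t=5: π = [0.1250, 0.2408, 0.1852, 0.1811, 0.2679], E[r] = 0.8484, γ^t·E[r] = 0.277999, running G = 2.866799
t=6: π = [0.1250, 0.2408, 0.1852, 0.1811, 0.2679], E[r] = 0.8485, γ^t·E[r] = 0.222427, running G = 3.089226
t=7: π = [0.1250, 0.2408, 0.1852, 0.1811, 0.2679], E[r] = 0.8485, γ^t·E[r] = 0.177936, running G = 3.267162

G = 3.2672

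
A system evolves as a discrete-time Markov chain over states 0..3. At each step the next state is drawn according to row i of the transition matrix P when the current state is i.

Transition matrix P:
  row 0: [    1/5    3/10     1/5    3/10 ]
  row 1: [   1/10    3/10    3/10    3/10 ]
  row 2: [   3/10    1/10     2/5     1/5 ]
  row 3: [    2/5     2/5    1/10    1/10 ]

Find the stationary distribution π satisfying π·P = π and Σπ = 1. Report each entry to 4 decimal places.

π = [0.2441, 0.2718, 0.2554, 0.2287]

Balance equations π_j = Σ_i π_i·P[i][j]:
  π_0 = 1/5·π_0 + 1/10·π_1 + 3/10·π_2 + 2/5·π_3
  π_1 = 3/10·π_0 + 3/10·π_1 + 1/10·π_2 + 2/5·π_3
  π_2 = 1/5·π_0 + 3/10·π_1 + 2/5·π_2 + 1/10·π_3
  normalize: π_0 + π_1 + π_2 + π_3 = 1
Solving the linear system gives exactly π = [238/975, 53/195, 83/325, 223/975].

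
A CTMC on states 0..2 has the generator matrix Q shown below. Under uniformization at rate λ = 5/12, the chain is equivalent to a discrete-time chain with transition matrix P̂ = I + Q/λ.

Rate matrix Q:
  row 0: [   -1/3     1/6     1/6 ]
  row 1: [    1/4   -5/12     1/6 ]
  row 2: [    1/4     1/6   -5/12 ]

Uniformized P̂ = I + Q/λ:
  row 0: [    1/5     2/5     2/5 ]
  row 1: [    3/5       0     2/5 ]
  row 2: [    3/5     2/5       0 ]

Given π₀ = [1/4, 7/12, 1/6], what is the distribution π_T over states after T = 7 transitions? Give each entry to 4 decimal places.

t=0: π = [0.2500, 0.5833, 0.1667]
t=1: π = [0.5000, 0.1667, 0.3333]
t=2: π = [0.4000, 0.3333, 0.2667]
t=3: π = [0.4400, 0.2667, 0.2933]
t=4: π = [0.4240, 0.2933, 0.2827]
t=5: π = [0.4304, 0.2827, 0.2869]
t=6: π = [0.4278, 0.2869, 0.2852]
t=7: π = [0.4289, 0.2852, 0.2859]

π = [0.4289, 0.2852, 0.2859]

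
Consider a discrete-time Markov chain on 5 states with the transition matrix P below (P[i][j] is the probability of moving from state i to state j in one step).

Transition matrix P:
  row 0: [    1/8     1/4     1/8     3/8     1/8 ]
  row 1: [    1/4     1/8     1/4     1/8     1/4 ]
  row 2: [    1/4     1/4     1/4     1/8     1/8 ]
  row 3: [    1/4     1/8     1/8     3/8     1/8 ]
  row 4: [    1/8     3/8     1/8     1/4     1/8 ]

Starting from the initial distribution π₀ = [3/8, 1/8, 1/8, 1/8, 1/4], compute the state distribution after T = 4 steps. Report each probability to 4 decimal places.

t=0: π = [0.3750, 0.1250, 0.1250, 0.1250, 0.2500]
t=1: π = [0.1719, 0.2500, 0.1563, 0.2813, 0.1406]
t=2: π = [0.2109, 0.2012, 0.1758, 0.2559, 0.1563]
t=3: π = [0.2041, 0.2124, 0.1721, 0.2612, 0.1501]
t=4: π = [0.2057, 0.2096, 0.1731, 0.2601, 0.1516]

π = [0.2057, 0.2096, 0.1731, 0.2601, 0.1516]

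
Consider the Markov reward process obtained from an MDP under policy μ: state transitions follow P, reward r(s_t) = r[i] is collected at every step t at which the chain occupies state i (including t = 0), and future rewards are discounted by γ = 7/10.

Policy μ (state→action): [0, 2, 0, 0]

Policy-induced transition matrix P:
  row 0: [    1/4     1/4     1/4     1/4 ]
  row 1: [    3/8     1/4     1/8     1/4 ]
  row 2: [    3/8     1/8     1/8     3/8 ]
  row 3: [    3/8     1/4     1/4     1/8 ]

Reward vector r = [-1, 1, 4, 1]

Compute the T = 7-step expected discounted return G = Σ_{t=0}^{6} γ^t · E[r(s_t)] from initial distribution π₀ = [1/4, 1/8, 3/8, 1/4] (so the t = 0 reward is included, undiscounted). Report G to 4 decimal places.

G = 3.5007

t=0: π = [0.2500, 0.1250, 0.3750, 0.2500], E[r] = 1.6250, γ^t·E[r] = 1.625000, running G = 1.625000
t=1: π = [0.3438, 0.2031, 0.1875, 0.2656], E[r] = 0.8750, γ^t·E[r] = 0.612500, running G = 2.237500
t=2: π = [0.3320, 0.2266, 0.2012, 0.2402], E[r] = 0.9395, γ^t·E[r] = 0.460332, running G = 2.697832
t=3: π = [0.3335, 0.2249, 0.1965, 0.2451], E[r] = 0.9226, γ^t·E[r] = 0.316454, running G = 3.014286
t=4: π = [0.3333, 0.2254, 0.1973, 0.2439], E[r] = 0.9254, γ^t·E[r] = 0.222177, running G = 3.236464
t=5: π = [0.3333, 0.2253, 0.1972, 0.2442], E[r] = 0.9248, γ^t·E[r] = 0.155430, running G = 3.391894
t=6: π = [0.3333, 0.2254, 0.1972, 0.2441], E[r] = 0.9249, γ^t·E[r] = 0.108814, running G = 3.500707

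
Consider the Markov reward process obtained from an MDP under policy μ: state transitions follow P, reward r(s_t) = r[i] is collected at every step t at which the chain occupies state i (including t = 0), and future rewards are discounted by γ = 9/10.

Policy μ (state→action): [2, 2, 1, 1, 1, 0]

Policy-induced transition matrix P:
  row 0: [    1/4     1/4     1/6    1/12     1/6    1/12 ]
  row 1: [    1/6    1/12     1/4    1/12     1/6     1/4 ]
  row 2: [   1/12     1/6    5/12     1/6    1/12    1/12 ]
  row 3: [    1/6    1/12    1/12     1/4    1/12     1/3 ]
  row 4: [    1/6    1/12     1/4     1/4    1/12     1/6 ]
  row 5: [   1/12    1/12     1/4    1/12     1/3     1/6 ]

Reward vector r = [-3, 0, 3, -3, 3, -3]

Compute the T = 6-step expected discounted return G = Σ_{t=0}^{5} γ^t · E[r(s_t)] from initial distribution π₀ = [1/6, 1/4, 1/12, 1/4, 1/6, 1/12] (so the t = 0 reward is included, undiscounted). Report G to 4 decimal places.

t=0: π = [0.1667, 0.2500, 0.0833, 0.2500, 0.1667, 0.0833], E[r] = -0.7500, γ^t·E[r] = -0.750000, running G = -0.750000
t=1: π = [0.1667, 0.1181, 0.2083, 0.1597, 0.1389, 0.2083], E[r] = -0.5625, γ^t·E[r] = -0.506250, running G = -1.256250
t=2: π = [0.1458, 0.1285, 0.2442, 0.1505, 0.1591, 0.1719], E[r] = -0.1944, γ^t·E[r] = -0.157500, running G = -1.413750
t=3: π = [0.1441, 0.1280, 0.2535, 0.1553, 0.1492, 0.1699], E[r] = -0.2002, γ^t·E[r] = -0.145969, running G = -1.559719
t=4: π = [0.1434, 0.1285, 0.2544, 0.1552, 0.1485, 0.1701], E[r] = -0.1975, γ^t·E[r] = -0.129553, running G = -1.689271
t=5: π = [0.1432, 0.1284, 0.2546, 0.1551, 0.1485, 0.1701], E[r] = -0.1962, γ^t·E[r] = -0.115855, running G = -1.805126

G = -1.8051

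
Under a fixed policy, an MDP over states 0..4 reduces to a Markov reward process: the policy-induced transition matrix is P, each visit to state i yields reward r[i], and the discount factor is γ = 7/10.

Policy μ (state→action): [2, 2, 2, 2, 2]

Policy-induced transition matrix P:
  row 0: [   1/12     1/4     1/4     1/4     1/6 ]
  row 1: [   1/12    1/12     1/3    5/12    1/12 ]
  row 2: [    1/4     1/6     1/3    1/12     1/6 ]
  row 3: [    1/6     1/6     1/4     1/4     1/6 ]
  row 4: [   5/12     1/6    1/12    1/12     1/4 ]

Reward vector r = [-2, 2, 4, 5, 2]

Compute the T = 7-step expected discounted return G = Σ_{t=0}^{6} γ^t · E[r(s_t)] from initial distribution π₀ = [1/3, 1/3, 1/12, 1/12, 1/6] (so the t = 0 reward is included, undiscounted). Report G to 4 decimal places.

G = 6.1361

t=0: π = [0.3333, 0.3333, 0.0833, 0.0833, 0.1667], E[r] = 1.0833, γ^t·E[r] = 1.083333, running G = 1.083333
t=1: π = [0.1597, 0.1667, 0.2569, 0.2639, 0.1528], E[r] = 2.6667, γ^t·E[r] = 1.866667, running G = 2.950000
t=2: π = [0.1991, 0.1661, 0.2598, 0.2095, 0.1655], E[r] = 2.3519, γ^t·E[r] = 1.152407, running G = 4.102407
t=3: π = [0.1993, 0.1694, 0.2579, 0.2068, 0.1666], E[r] = 2.3391, γ^t·E[r] = 0.802318, running G = 4.904726
t=4: π = [0.1991, 0.1692, 0.2578, 0.2075, 0.1664], E[r] = 2.3418, γ^t·E[r] = 0.562258, running G = 5.466983
t=5: π = [0.1991, 0.1692, 0.2578, 0.2075, 0.1664], E[r] = 2.3418, γ^t·E[r] = 0.393591, running G = 5.860575
t=6: π = [0.1991, 0.1692, 0.2578, 0.2075, 0.1664], E[r] = 2.3418, γ^t·E[r] = 0.275512, running G = 6.136087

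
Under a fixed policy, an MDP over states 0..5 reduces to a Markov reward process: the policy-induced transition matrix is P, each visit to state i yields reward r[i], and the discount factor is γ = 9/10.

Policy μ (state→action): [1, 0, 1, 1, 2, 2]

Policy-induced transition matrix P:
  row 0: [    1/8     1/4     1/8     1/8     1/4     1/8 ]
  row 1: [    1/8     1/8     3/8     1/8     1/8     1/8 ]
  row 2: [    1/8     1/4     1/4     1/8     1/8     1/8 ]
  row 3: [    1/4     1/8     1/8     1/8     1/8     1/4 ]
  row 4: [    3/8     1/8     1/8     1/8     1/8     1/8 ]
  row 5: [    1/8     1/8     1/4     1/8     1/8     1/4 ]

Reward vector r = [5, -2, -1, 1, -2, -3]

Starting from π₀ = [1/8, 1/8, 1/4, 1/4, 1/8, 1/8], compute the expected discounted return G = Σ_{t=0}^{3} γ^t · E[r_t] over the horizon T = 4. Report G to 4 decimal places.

t=0: π = [0.1250, 0.1250, 0.2500, 0.2500, 0.1250, 0.1250], E[r] = -0.2500, γ^t·E[r] = -0.250000, running G = -0.250000
t=1: π = [0.1875, 0.1719, 0.2031, 0.1250, 0.1406, 0.1719], E[r] = -0.2813, γ^t·E[r] = -0.253125, running G = -0.503125
t=2: π = [0.1758, 0.1738, 0.2148, 0.1250, 0.1484, 0.1621], E[r] = -0.3418, γ^t·E[r] = -0.276855, running G = -0.779980
t=3: π = [0.1777, 0.1738, 0.2156, 0.1250, 0.1470, 0.1609], E[r] = -0.3262, γ^t·E[r] = -0.237779, running G = -1.017760

G = -1.0178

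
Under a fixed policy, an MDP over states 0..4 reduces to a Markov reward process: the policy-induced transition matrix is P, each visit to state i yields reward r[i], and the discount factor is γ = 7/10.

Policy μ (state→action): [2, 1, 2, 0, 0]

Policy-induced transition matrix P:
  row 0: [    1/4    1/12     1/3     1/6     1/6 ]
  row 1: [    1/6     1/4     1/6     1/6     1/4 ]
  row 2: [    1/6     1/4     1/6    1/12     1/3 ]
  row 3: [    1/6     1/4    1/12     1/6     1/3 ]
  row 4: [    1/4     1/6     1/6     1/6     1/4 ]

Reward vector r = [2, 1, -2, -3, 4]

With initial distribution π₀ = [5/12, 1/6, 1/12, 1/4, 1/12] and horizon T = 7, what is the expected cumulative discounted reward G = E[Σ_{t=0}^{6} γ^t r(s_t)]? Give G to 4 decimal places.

t=0: π = [0.4167, 0.1667, 0.0833, 0.2500, 0.0833], E[r] = 0.4167, γ^t·E[r] = 0.416667, running G = 0.416667
t=1: π = [0.2083, 0.1736, 0.2153, 0.1597, 0.2431], E[r] = 0.6528, γ^t·E[r] = 0.456944, running G = 0.873611
t=2: π = [0.2043, 0.1950, 0.1881, 0.1487, 0.2639], E[r] = 0.8368, γ^t·E[r] = 0.410035, running G = 1.283646
t=3: π = [0.2057, 0.1940, 0.1883, 0.1510, 0.2610], E[r] = 0.8199, γ^t·E[r] = 0.281218, running G = 1.564864
t=4: π = [0.2056, 0.1940, 0.1884, 0.1510, 0.2611], E[r] = 0.8200, γ^t·E[r] = 0.196878, running G = 1.761742
t=5: π = [0.2056, 0.1940, 0.1883, 0.1510, 0.2611], E[r] = 0.8201, γ^t·E[r] = 0.137832, running G = 1.899574
t=6: π = [0.2056, 0.1940, 0.1883, 0.1510, 0.2611], E[r] = 0.8201, γ^t·E[r] = 0.096481, running G = 1.996055

G = 1.9961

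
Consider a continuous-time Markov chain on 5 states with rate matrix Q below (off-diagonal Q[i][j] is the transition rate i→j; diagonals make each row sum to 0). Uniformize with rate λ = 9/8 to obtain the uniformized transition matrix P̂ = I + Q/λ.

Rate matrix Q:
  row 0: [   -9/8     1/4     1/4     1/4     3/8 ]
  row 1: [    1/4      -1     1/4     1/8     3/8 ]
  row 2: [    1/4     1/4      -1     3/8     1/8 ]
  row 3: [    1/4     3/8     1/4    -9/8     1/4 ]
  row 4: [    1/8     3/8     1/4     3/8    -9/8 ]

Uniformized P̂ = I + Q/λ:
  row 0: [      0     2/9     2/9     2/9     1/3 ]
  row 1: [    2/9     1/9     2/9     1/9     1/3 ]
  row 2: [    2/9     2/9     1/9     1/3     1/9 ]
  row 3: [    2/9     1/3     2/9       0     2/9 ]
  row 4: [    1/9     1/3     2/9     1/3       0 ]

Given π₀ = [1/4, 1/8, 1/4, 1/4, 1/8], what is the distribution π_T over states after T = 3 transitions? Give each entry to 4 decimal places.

π = [0.1634, 0.2395, 0.1999, 0.1965, 0.2006]

t=0: π = [0.2500, 0.1250, 0.2500, 0.2500, 0.1250]
t=1: π = [0.1528, 0.2500, 0.1944, 0.1944, 0.2083]
t=2: π = [0.1651, 0.2392, 0.2006, 0.1960, 0.1991]
t=3: π = [0.1634, 0.2395, 0.1999, 0.1965, 0.2006]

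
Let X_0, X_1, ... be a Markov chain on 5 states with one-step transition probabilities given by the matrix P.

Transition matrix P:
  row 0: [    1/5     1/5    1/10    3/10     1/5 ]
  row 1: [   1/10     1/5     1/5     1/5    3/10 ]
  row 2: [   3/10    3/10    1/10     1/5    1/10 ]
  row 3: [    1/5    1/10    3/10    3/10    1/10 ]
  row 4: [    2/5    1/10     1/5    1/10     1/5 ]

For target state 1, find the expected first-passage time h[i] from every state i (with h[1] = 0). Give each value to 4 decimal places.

First-step conditioning: h[1] = 0; for i ≠ 1, h[i] = 1 + Σ_k P[i][k]·h[k].
  h[0] = 1 + 1/5·h[0] + 1/10·h[2] + 3/10·h[3] + 1/5·h[4]
  h[2] = 1 + 3/10·h[0] + 1/10·h[2] + 1/5·h[3] + 1/10·h[4]
  h[3] = 1 + 1/5·h[0] + 3/10·h[2] + 3/10·h[3] + 1/10·h[4]
  h[4] = 1 + 2/5·h[0] + 1/5·h[2] + 1/10·h[3] + 1/5·h[4]
Solving the 4×4 linear system over states ≠ 1 gives exactly h = [2010/353, 0, 1780/353, 2150/353, 2160/353] (h[1] = 0 is the target).

h = [5.6941, 0.0000, 5.0425, 6.0907, 6.1190]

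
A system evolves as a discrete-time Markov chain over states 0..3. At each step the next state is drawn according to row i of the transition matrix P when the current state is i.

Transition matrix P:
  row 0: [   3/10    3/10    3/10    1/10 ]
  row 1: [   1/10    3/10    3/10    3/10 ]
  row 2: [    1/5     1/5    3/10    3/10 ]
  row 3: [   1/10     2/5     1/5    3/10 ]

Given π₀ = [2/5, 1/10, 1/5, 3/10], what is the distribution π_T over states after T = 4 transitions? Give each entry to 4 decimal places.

π = [0.1596, 0.2993, 0.2733, 0.2678]

t=0: π = [0.4000, 0.1000, 0.2000, 0.3000]
t=1: π = [0.2000, 0.3100, 0.2700, 0.2200]
t=2: π = [0.1670, 0.2950, 0.2780, 0.2600]
t=3: π = [0.1612, 0.2982, 0.2740, 0.2666]
t=4: π = [0.1596, 0.2993, 0.2733, 0.2678]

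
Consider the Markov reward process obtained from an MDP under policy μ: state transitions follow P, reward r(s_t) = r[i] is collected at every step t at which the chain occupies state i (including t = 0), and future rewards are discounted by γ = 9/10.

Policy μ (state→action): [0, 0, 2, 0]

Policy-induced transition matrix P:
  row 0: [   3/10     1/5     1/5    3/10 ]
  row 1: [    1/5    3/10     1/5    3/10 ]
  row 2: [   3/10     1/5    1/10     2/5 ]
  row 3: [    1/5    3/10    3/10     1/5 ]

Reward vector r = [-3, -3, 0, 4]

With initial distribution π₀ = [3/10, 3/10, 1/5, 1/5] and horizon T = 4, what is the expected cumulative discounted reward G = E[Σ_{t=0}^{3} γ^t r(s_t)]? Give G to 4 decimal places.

G = -1.7874

t=0: π = [0.3000, 0.3000, 0.2000, 0.2000], E[r] = -1.0000, γ^t·E[r] = -1.000000, running G = -1.000000
t=1: π = [0.2500, 0.2500, 0.2000, 0.3000], E[r] = -0.3000, γ^t·E[r] = -0.270000, running G = -1.270000
t=2: π = [0.2450, 0.2550, 0.2100, 0.2900], E[r] = -0.3400, γ^t·E[r] = -0.275400, running G = -1.545400
t=3: π = [0.2455, 0.2545, 0.2080, 0.2920], E[r] = -0.3320, γ^t·E[r] = -0.242028, running G = -1.787428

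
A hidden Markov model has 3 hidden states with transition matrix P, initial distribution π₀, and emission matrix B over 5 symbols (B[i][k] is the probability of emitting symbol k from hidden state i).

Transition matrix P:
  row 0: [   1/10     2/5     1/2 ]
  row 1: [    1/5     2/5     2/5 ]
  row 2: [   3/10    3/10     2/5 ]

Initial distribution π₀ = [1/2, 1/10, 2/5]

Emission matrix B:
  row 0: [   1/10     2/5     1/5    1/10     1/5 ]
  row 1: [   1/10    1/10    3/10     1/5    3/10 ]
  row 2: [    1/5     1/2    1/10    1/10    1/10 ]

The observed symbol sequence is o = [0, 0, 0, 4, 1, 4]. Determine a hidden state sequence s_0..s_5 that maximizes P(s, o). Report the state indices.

path = [2, 2, 2, 1, 2, 1]

t=0: δ = [5.000e-02, 1.000e-02, 8.000e-02]  (obs o_0=0)
t=1: δ = [2.400e-03, 2.400e-03, 6.400e-03]  ψ = [2, 2, 2]  (obs o_1=0)
t=2: δ = [1.920e-04, 1.920e-04, 5.120e-04]  ψ = [2, 2, 2]  (obs o_2=0)
t=3: δ = [3.072e-05, 4.608e-05, 2.048e-05]  ψ = [2, 2, 2]  (obs o_3=4)
t=4: δ = [3.686e-06, 1.843e-06, 9.216e-06]  ψ = [1, 1, 1]  (obs o_4=1)
t=5: δ = [5.530e-07, 8.294e-07, 3.686e-07]  ψ = [2, 2, 2]  (obs o_5=4)
backtrack: best end state = 1; path = [2, 2, 2, 1, 2, 1]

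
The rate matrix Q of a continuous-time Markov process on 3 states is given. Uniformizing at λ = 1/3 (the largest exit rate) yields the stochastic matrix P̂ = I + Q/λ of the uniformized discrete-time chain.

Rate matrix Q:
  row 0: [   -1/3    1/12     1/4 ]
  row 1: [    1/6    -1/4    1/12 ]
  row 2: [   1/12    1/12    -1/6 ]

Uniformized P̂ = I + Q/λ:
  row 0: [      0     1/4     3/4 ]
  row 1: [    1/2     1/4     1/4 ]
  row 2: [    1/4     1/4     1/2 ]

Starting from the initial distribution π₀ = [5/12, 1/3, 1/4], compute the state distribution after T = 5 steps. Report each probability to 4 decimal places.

π = [0.2499, 0.2500, 0.5001]

t=0: π = [0.4167, 0.3333, 0.2500]
t=1: π = [0.2292, 0.2500, 0.5208]
t=2: π = [0.2552, 0.2500, 0.4948]
t=3: π = [0.2487, 0.2500, 0.5013]
t=4: π = [0.2503, 0.2500, 0.4997]
t=5: π = [0.2499, 0.2500, 0.5001]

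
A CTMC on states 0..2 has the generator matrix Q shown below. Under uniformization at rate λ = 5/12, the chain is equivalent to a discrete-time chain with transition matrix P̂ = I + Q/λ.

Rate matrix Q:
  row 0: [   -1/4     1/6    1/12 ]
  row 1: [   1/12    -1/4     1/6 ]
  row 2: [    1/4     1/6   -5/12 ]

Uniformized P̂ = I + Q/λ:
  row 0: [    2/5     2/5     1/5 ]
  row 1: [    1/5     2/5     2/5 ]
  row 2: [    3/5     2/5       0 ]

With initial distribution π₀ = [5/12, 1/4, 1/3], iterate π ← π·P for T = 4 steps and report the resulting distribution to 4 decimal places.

t=0: π = [0.4167, 0.2500, 0.3333]
t=1: π = [0.4167, 0.4000, 0.1833]
t=2: π = [0.3567, 0.4000, 0.2433]
t=3: π = [0.3687, 0.4000, 0.2313]
t=4: π = [0.3663, 0.4000, 0.2337]

π = [0.3663, 0.4000, 0.2337]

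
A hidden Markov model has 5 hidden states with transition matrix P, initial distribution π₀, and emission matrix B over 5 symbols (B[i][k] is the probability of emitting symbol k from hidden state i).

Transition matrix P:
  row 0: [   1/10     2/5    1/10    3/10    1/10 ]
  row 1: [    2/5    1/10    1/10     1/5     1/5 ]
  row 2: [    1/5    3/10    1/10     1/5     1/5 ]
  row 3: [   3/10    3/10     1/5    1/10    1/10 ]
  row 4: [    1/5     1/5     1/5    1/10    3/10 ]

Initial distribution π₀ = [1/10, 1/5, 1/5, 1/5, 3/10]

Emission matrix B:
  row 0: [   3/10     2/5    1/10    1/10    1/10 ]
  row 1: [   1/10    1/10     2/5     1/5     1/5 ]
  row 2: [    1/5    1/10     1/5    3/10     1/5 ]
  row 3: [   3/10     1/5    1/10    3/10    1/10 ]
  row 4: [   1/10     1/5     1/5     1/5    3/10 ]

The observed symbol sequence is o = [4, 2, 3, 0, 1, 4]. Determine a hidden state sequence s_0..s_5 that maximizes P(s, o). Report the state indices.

t=0: δ = [1.000e-02, 4.000e-02, 4.000e-02, 2.000e-02, 9.000e-02]  (obs o_0=4)
t=1: δ = [1.800e-03, 7.200e-03, 3.600e-03, 9.000e-04, 5.400e-03]  ψ = [4, 4, 4, 4, 4]  (obs o_1=2)
t=2: δ = [2.880e-04, 2.160e-04, 3.240e-04, 4.320e-04, 3.240e-04]  ψ = [1, 2, 4, 1, 4]  (obs o_2=3)
t=3: δ = [3.888e-05, 1.296e-05, 1.728e-05, 2.592e-05, 9.720e-06]  ψ = [3, 3, 3, 0, 4]  (obs o_3=0)
t=4: δ = [3.110e-06, 1.555e-06, 5.184e-07, 2.333e-06, 7.776e-07]  ψ = [3, 0, 3, 0, 0]  (obs o_4=1)
t=5: δ = [6.998e-08, 2.488e-07, 9.331e-08, 9.331e-08, 9.331e-08]  ψ = [3, 0, 3, 0, 0]  (obs o_5=4)
backtrack: best end state = 1; path = [4, 1, 0, 3, 0, 1]

path = [4, 1, 0, 3, 0, 1]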